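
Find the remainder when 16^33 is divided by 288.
64

Repeated squaring. Binary of 33 = 100001.
16^1 ≡ 16 (mod 288); 16^2 ≡ 256 (mod 288); 16^4 ≡ 160 (mod 288); 16^8 ≡ 256 (mod 288); 16^16 ≡ 160 (mod 288); 16^32 ≡ 256 (mod 288)
16^33 = 16^1 × 16^32 ≡ 64 (mod 288)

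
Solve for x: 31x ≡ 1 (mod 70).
61

gcd(31, 70) = 1, so the inverse exists.
Extended Euclidean algorithm on (70, 31):
70 = 2 × 31 + 8  ⟹  8 = (1)·70 + (-2)·31
31 = 3 × 8 + 7  ⟹  7 = (-3)·70 + (7)·31
8 = 1 × 7 + 1  ⟹  1 = (4)·70 + (-9)·31
So (-9)·31 ≡ 1 (mod 70), i.e. 31^(-1) ≡ -9 ≡ 61 (mod 70).
Check: 31 × 61 = 1891 ≡ 1 (mod 70)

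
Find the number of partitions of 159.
97662728555

p(n) counts ways to write n as a sum of positive integers (order ignored).
Euler's pentagonal recurrence: p(k) = p(k-1) + p(k-2) - p(k-5) - p(k-7) + p(k-12) + p(k-15) - ... (offsets j(3j∓1)/2, signs ++--, p(0)=1, p(<0)=0).
DP table for k = 0..158: p(0)=1, p(1)=1, p(2)=2, p(3)=3, p(4)=5, p(5)=7, p(6)=11, p(7)=15, p(8)=22, p(9)=30, p(10)=42, p(11)=56, p(12)=77, p(13)=101, p(14)=135, p(15)=176, p(16)=231, p(17)=297, p(18)=385, p(19)=490, p(20)=627, p(21)=792, p(22)=1002, p(23)=1255, p(24)=1575, p(25)=1958, p(26)=2436, p(27)=3010, p(28)=3718, p(29)=4565, p(30)=5604, p(31)=6842, p(32)=8349, p(33)=10143, p(34)=12310, p(35)=14883, p(36)=17977, p(37)=21637, p(38)=26015, p(39)=31185, p(40)=37338, p(41)=44583, p(42)=53174, p(43)=63261, p(44)=75175, p(45)=89134, p(46)=105558, p(47)=124754, p(48)=147273, p(49)=173525, p(50)=204226, p(51)=239943, p(52)=281589, p(53)=329931, p(54)=386155, p(55)=451276, p(56)=526823, p(57)=614154, p(58)=715220, p(59)=831820, p(60)=966467, p(61)=1121505, p(62)=1300156, p(63)=1505499, p(64)=1741630, p(65)=2012558, p(66)=2323520, p(67)=2679689, p(68)=3087735, p(69)=3554345, p(70)=4087968, p(71)=4697205, p(72)=5392783, p(73)=6185689, p(74)=7089500, p(75)=8118264, p(76)=9289091, p(77)=10619863, p(78)=12132164, p(79)=13848650, p(80)=15796476, p(81)=18004327, p(82)=20506255, p(83)=23338469, p(84)=26543660, p(85)=30167357, p(86)=34262962, p(87)=38887673, p(88)=44108109, p(89)=49995925, p(90)=56634173, p(91)=64112359, p(92)=72533807, p(93)=82010177, p(94)=92669720, p(95)=104651419, p(96)=118114304, p(97)=133230930, p(98)=150198136, p(99)=169229875, p(100)=190569292, p(101)=214481126, p(102)=241265379, p(103)=271248950, p(104)=304801365, p(105)=342325709, p(106)=384276336, p(107)=431149389, p(108)=483502844, p(109)=541946240, p(110)=607163746, p(111)=679903203, p(112)=761002156, p(113)=851376628, p(114)=952050665, p(115)=1064144451, p(116)=1188908248, p(117)=1327710076, p(118)=1482074143, p(119)=1653668665, p(120)=1844349560, p(121)=2056148051, p(122)=2291320912, p(123)=2552338241, p(124)=2841940500, p(125)=3163127352, p(126)=3519222692, p(127)=3913864295, p(128)=4351078600, p(129)=4835271870, p(130)=5371315400, p(131)=5964539504, p(132)=6620830889, p(133)=7346629512, p(134)=8149040695, p(135)=9035836076, p(136)=10015581680, p(137)=11097645016, p(138)=12292341831, p(139)=13610949895, p(140)=15065878135, p(141)=16670689208, p(142)=18440293320, p(143)=20390982757, p(144)=22540654445, p(145)=24908858009, p(146)=27517052599, p(147)=30388671978, p(148)=33549419497, p(149)=37027355200, p(150)=40853235313, p(151)=45060624582, p(152)=49686288421, p(153)=54770336324, p(154)=60356673280, p(155)=66493182097, p(156)=73232243759, p(157)=80630964769, p(158)=88751778802.
Final step: p(159) = p(158) + p(157) - p(154) - p(152) + p(147) + p(144) - p(137) - p(133) + p(124) + p(119) - p(108) - p(102) + p(89) + p(82) - p(67) - p(59) + p(42) + p(33) - p(14) - p(4)
= 88751778802 + 80630964769 - 60356673280 - 49686288421 + 30388671978 + 22540654445 - 11097645016 - 7346629512 + 2841940500 + 1653668665 - 483502844 - 241265379 + 49995925 + 20506255 - 2679689 - 831820 + 53174 + 10143 - 135 - 5
= 97662728555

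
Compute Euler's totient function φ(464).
224

464 = 2^4 × 29
φ(n) = n × ∏(1 - 1/p) for each prime p dividing n
φ(464) = 464 × (1 - 1/2) × (1 - 1/29) = 224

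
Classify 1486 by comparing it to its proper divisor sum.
deficient

Proper divisors of 1486: sum = 1 + 2 + 743 = 746
Since 746 < 1486, 1486 is deficient.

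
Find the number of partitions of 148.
33549419497

p(n) counts ways to write n as a sum of positive integers (order ignored).
Euler's pentagonal recurrence: p(k) = p(k-1) + p(k-2) - p(k-5) - p(k-7) + p(k-12) + p(k-15) - ... (offsets j(3j∓1)/2, signs ++--, p(0)=1, p(<0)=0).
DP table for k = 0..147: p(0)=1, p(1)=1, p(2)=2, p(3)=3, p(4)=5, p(5)=7, p(6)=11, p(7)=15, p(8)=22, p(9)=30, p(10)=42, p(11)=56, p(12)=77, p(13)=101, p(14)=135, p(15)=176, p(16)=231, p(17)=297, p(18)=385, p(19)=490, p(20)=627, p(21)=792, p(22)=1002, p(23)=1255, p(24)=1575, p(25)=1958, p(26)=2436, p(27)=3010, p(28)=3718, p(29)=4565, p(30)=5604, p(31)=6842, p(32)=8349, p(33)=10143, p(34)=12310, p(35)=14883, p(36)=17977, p(37)=21637, p(38)=26015, p(39)=31185, p(40)=37338, p(41)=44583, p(42)=53174, p(43)=63261, p(44)=75175, p(45)=89134, p(46)=105558, p(47)=124754, p(48)=147273, p(49)=173525, p(50)=204226, p(51)=239943, p(52)=281589, p(53)=329931, p(54)=386155, p(55)=451276, p(56)=526823, p(57)=614154, p(58)=715220, p(59)=831820, p(60)=966467, p(61)=1121505, p(62)=1300156, p(63)=1505499, p(64)=1741630, p(65)=2012558, p(66)=2323520, p(67)=2679689, p(68)=3087735, p(69)=3554345, p(70)=4087968, p(71)=4697205, p(72)=5392783, p(73)=6185689, p(74)=7089500, p(75)=8118264, p(76)=9289091, p(77)=10619863, p(78)=12132164, p(79)=13848650, p(80)=15796476, p(81)=18004327, p(82)=20506255, p(83)=23338469, p(84)=26543660, p(85)=30167357, p(86)=34262962, p(87)=38887673, p(88)=44108109, p(89)=49995925, p(90)=56634173, p(91)=64112359, p(92)=72533807, p(93)=82010177, p(94)=92669720, p(95)=104651419, p(96)=118114304, p(97)=133230930, p(98)=150198136, p(99)=169229875, p(100)=190569292, p(101)=214481126, p(102)=241265379, p(103)=271248950, p(104)=304801365, p(105)=342325709, p(106)=384276336, p(107)=431149389, p(108)=483502844, p(109)=541946240, p(110)=607163746, p(111)=679903203, p(112)=761002156, p(113)=851376628, p(114)=952050665, p(115)=1064144451, p(116)=1188908248, p(117)=1327710076, p(118)=1482074143, p(119)=1653668665, p(120)=1844349560, p(121)=2056148051, p(122)=2291320912, p(123)=2552338241, p(124)=2841940500, p(125)=3163127352, p(126)=3519222692, p(127)=3913864295, p(128)=4351078600, p(129)=4835271870, p(130)=5371315400, p(131)=5964539504, p(132)=6620830889, p(133)=7346629512, p(134)=8149040695, p(135)=9035836076, p(136)=10015581680, p(137)=11097645016, p(138)=12292341831, p(139)=13610949895, p(140)=15065878135, p(141)=16670689208, p(142)=18440293320, p(143)=20390982757, p(144)=22540654445, p(145)=24908858009, p(146)=27517052599, p(147)=30388671978.
Final step: p(148) = p(147) + p(146) - p(143) - p(141) + p(136) + p(133) - p(126) - p(122) + p(113) + p(108) - p(97) - p(91) + p(78) + p(71) - p(56) - p(48) + p(31) + p(22) - p(3)
= 30388671978 + 27517052599 - 20390982757 - 16670689208 + 10015581680 + 7346629512 - 3519222692 - 2291320912 + 851376628 + 483502844 - 133230930 - 64112359 + 12132164 + 4697205 - 526823 - 147273 + 6842 + 1002 - 3
= 33549419497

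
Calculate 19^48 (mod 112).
1

Repeated squaring. Binary of 48 = 110000.
19^1 ≡ 19 (mod 112); 19^2 ≡ 25 (mod 112); 19^4 ≡ 65 (mod 112); 19^8 ≡ 81 (mod 112); 19^16 ≡ 65 (mod 112); 19^32 ≡ 81 (mod 112)
19^48 = 19^16 × 19^32 ≡ 1 (mod 112)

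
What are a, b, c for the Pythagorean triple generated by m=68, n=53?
(1815, 7208, 7433)

Euclid's formula: a = m² - n², b = 2mn, c = m² + n²
m = 68, n = 53
a = 68² - 53² = 4624 - 2809 = 1815
b = 2 × 68 × 53 = 7208
c = 68² + 53² = 4624 + 2809 = 7433
Verification: 1815² + 7208² = 3294225 + 51955264 = 55249489 = 7433² ✓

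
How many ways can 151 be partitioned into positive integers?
45060624582

p(n) counts ways to write n as a sum of positive integers (order ignored).
Euler's pentagonal recurrence: p(k) = p(k-1) + p(k-2) - p(k-5) - p(k-7) + p(k-12) + p(k-15) - ... (offsets j(3j∓1)/2, signs ++--, p(0)=1, p(<0)=0).
DP table for k = 0..150: p(0)=1, p(1)=1, p(2)=2, p(3)=3, p(4)=5, p(5)=7, p(6)=11, p(7)=15, p(8)=22, p(9)=30, p(10)=42, p(11)=56, p(12)=77, p(13)=101, p(14)=135, p(15)=176, p(16)=231, p(17)=297, p(18)=385, p(19)=490, p(20)=627, p(21)=792, p(22)=1002, p(23)=1255, p(24)=1575, p(25)=1958, p(26)=2436, p(27)=3010, p(28)=3718, p(29)=4565, p(30)=5604, p(31)=6842, p(32)=8349, p(33)=10143, p(34)=12310, p(35)=14883, p(36)=17977, p(37)=21637, p(38)=26015, p(39)=31185, p(40)=37338, p(41)=44583, p(42)=53174, p(43)=63261, p(44)=75175, p(45)=89134, p(46)=105558, p(47)=124754, p(48)=147273, p(49)=173525, p(50)=204226, p(51)=239943, p(52)=281589, p(53)=329931, p(54)=386155, p(55)=451276, p(56)=526823, p(57)=614154, p(58)=715220, p(59)=831820, p(60)=966467, p(61)=1121505, p(62)=1300156, p(63)=1505499, p(64)=1741630, p(65)=2012558, p(66)=2323520, p(67)=2679689, p(68)=3087735, p(69)=3554345, p(70)=4087968, p(71)=4697205, p(72)=5392783, p(73)=6185689, p(74)=7089500, p(75)=8118264, p(76)=9289091, p(77)=10619863, p(78)=12132164, p(79)=13848650, p(80)=15796476, p(81)=18004327, p(82)=20506255, p(83)=23338469, p(84)=26543660, p(85)=30167357, p(86)=34262962, p(87)=38887673, p(88)=44108109, p(89)=49995925, p(90)=56634173, p(91)=64112359, p(92)=72533807, p(93)=82010177, p(94)=92669720, p(95)=104651419, p(96)=118114304, p(97)=133230930, p(98)=150198136, p(99)=169229875, p(100)=190569292, p(101)=214481126, p(102)=241265379, p(103)=271248950, p(104)=304801365, p(105)=342325709, p(106)=384276336, p(107)=431149389, p(108)=483502844, p(109)=541946240, p(110)=607163746, p(111)=679903203, p(112)=761002156, p(113)=851376628, p(114)=952050665, p(115)=1064144451, p(116)=1188908248, p(117)=1327710076, p(118)=1482074143, p(119)=1653668665, p(120)=1844349560, p(121)=2056148051, p(122)=2291320912, p(123)=2552338241, p(124)=2841940500, p(125)=3163127352, p(126)=3519222692, p(127)=3913864295, p(128)=4351078600, p(129)=4835271870, p(130)=5371315400, p(131)=5964539504, p(132)=6620830889, p(133)=7346629512, p(134)=8149040695, p(135)=9035836076, p(136)=10015581680, p(137)=11097645016, p(138)=12292341831, p(139)=13610949895, p(140)=15065878135, p(141)=16670689208, p(142)=18440293320, p(143)=20390982757, p(144)=22540654445, p(145)=24908858009, p(146)=27517052599, p(147)=30388671978, p(148)=33549419497, p(149)=37027355200, p(150)=40853235313.
Final step: p(151) = p(150) + p(149) - p(146) - p(144) + p(139) + p(136) - p(129) - p(125) + p(116) + p(111) - p(100) - p(94) + p(81) + p(74) - p(59) - p(51) + p(34) + p(25) - p(6)
= 40853235313 + 37027355200 - 27517052599 - 22540654445 + 13610949895 + 10015581680 - 4835271870 - 3163127352 + 1188908248 + 679903203 - 190569292 - 92669720 + 18004327 + 7089500 - 831820 - 239943 + 12310 + 1958 - 11
= 45060624582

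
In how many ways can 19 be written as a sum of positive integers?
490

p(n) counts ways to write n as a sum of positive integers (order ignored).
Euler's pentagonal recurrence: p(k) = p(k-1) + p(k-2) - p(k-5) - p(k-7) + p(k-12) + p(k-15) - ... (offsets j(3j∓1)/2, signs ++--, p(0)=1, p(<0)=0).
DP table for k = 0..18: p(0)=1, p(1)=1, p(2)=2, p(3)=3, p(4)=5, p(5)=7, p(6)=11, p(7)=15, p(8)=22, p(9)=30, p(10)=42, p(11)=56, p(12)=77, p(13)=101, p(14)=135, p(15)=176, p(16)=231, p(17)=297, p(18)=385.
Final step: p(19) = p(18) + p(17) - p(14) - p(12) + p(7) + p(4)
= 385 + 297 - 135 - 77 + 15 + 5
= 490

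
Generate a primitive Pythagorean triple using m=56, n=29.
(2295, 3248, 3977)

Euclid's formula: a = m² - n², b = 2mn, c = m² + n²
m = 56, n = 29
a = 56² - 29² = 3136 - 841 = 2295
b = 2 × 56 × 29 = 3248
c = 56² + 29² = 3136 + 841 = 3977
Verification: 2295² + 3248² = 5267025 + 10549504 = 15816529 = 3977² ✓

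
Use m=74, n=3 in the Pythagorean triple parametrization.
(5467, 444, 5485)

Euclid's formula: a = m² - n², b = 2mn, c = m² + n²
m = 74, n = 3
a = 74² - 3² = 5476 - 9 = 5467
b = 2 × 74 × 3 = 444
c = 74² + 3² = 5476 + 9 = 5485
Verification: 5467² + 444² = 29888089 + 197136 = 30085225 = 5485² ✓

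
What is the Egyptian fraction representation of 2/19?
1/10 + 1/190

Greedy algorithm:
2/19: ceiling(19/2) = 10, use 1/10
1/190: ceiling(190/1) = 190, use 1/190
Result: 2/19 = 1/10 + 1/190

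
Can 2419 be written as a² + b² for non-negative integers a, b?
Not possible

Factorization: 2419 = 41 × 59
By Fermat: n is sum of two squares iff every prime p ≡ 3 (mod 4) appears to even power.
Prime(s) ≡ 3 (mod 4) with odd exponent: [(59, 1)]
Therefore 2419 cannot be expressed as a² + b².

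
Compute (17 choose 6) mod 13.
0

Using Lucas' theorem:
Write n=17 and k=6 in base 13:
n in base 13: [1, 4]
k in base 13: [0, 6]
C(17,6) mod 13 = ∏ C(n_i, k_i) mod 13
Digit binomials (mod 13): C(1,0) = 1; C(4,6) = 0 (k_i > n_i)
Product: 1 × 0 = 0 ≡ 0 (mod 13)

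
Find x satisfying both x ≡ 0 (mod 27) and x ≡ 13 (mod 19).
108

Using Chinese Remainder Theorem:
M = 27 × 19 = 513
M1 = 19, M2 = 27
y1 = 19^(-1) mod 27 = 10
y2 = 27^(-1) mod 19 = 12
x = (0×19×10 + 13×27×12) mod 513 = 108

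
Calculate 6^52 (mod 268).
132

Repeated squaring. Binary of 52 = 110100.
6^1 ≡ 6 (mod 268); 6^2 ≡ 36 (mod 268); 6^4 ≡ 224 (mod 268); 6^8 ≡ 60 (mod 268); 6^16 ≡ 116 (mod 268); 6^32 ≡ 56 (mod 268)
6^52 = 6^4 × 6^16 × 6^32 ≡ 132 (mod 268)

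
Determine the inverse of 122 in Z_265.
63

gcd(122, 265) = 1, so the inverse exists.
Extended Euclidean algorithm on (265, 122):
265 = 2 × 122 + 21  ⟹  21 = (1)·265 + (-2)·122
122 = 5 × 21 + 17  ⟹  17 = (-5)·265 + (11)·122
21 = 1 × 17 + 4  ⟹  4 = (6)·265 + (-13)·122
17 = 4 × 4 + 1  ⟹  1 = (-29)·265 + (63)·122
So (63)·122 ≡ 1 (mod 265), i.e. 122^(-1) ≡ 63 (mod 265).
Check: 122 × 63 = 7686 ≡ 1 (mod 265)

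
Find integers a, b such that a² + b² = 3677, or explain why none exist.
14² + 59² (a=14, b=59)

Factorization: 3677 = 3677
By Fermat: n is sum of two squares iff every prime p ≡ 3 (mod 4) appears to even power.
All primes ≡ 3 (mod 4) appear to even power.
Search a = 0, 1, 2, … for 3677 - a² a perfect square: first hit at a = 14: 3677 - 196 = 3481 = 59².
3677 = 14² + 59² = 196 + 3481 ✓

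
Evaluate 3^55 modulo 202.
161

Repeated squaring. Binary of 55 = 110111.
3^1 ≡ 3 (mod 202); 3^2 ≡ 9 (mod 202); 3^4 ≡ 81 (mod 202); 3^8 ≡ 97 (mod 202); 3^16 ≡ 117 (mod 202); 3^32 ≡ 155 (mod 202)
3^55 = 3^1 × 3^2 × 3^4 × 3^16 × 3^32 ≡ 161 (mod 202)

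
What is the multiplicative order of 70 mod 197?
49

197 is prime, so ord(70) divides φ(197) = 196.
Divisors of 196: 1, 2, 4, 7, 14, 28, 49, 98, 196.
Repeated squaring: 70^1 ≡ 70, 70^2 ≡ 172, 70^4 ≡ 34, 70^8 ≡ 171, 70^16 ≡ 85, 70^32 ≡ 133, 70^64 ≡ 156, 70^128 ≡ 105 (mod 197).
Test 70^d mod 197 for each divisor d in increasing order:
70^1 ≡ 70
70^2 ≡ 172
70^4 ≡ 34
70^7 = 70^4·70^2·70^1 ≡ 191
70^14 = 70^8·70^4·70^2 ≡ 36
70^28 = 70^16·70^8·70^4 ≡ 114
70^49 = 70^32·70^16·70^1 ≡ 1  ← first divisor giving 1
The order is 49.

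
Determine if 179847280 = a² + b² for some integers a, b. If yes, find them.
Not possible

Factorization: 179847280 = 2^4 × 5 × 131^3
By Fermat: n is sum of two squares iff every prime p ≡ 3 (mod 4) appears to even power.
Prime(s) ≡ 3 (mod 4) with odd exponent: [(131, 3)]
Therefore 179847280 cannot be expressed as a² + b².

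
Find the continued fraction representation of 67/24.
[2; 1, 3, 1, 4]

Euclidean algorithm steps:
67 = 2 × 24 + 19
24 = 1 × 19 + 5
19 = 3 × 5 + 4
5 = 1 × 4 + 1
4 = 4 × 1 + 0
Continued fraction: [2; 1, 3, 1, 4]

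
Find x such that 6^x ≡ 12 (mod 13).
6

Baby-step giant-step with step n = ⌈√13⌉ = 4.
Baby steps 6^j mod 13 (j:value) for j=0..3: 0:1, 1:6, 2:10, 3:8.
Giant-step multiplier: 6^(-4) ≡ 6^(12-4) = 6^8 ≡ 3 (mod 13).
Giant steps γ_i = 12·3^i mod 13: γ_0=12, γ_1=10 (in table at j=2).
x = i·n + j = 1·4 + 2 = 6.
Check: 6^6 ≡ 12 (mod 13).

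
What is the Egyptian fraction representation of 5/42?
1/9 + 1/126

Greedy algorithm:
5/42: ceiling(42/5) = 9, use 1/9
1/126: ceiling(126/1) = 126, use 1/126
Result: 5/42 = 1/9 + 1/126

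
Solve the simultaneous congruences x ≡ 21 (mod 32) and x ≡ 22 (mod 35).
757

Using Chinese Remainder Theorem:
M = 32 × 35 = 1120
M1 = 35, M2 = 32
y1 = 35^(-1) mod 32 = 11
y2 = 32^(-1) mod 35 = 23
x = (21×35×11 + 22×32×23) mod 1120 = 757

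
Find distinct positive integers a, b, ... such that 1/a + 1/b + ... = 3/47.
1/16 + 1/752

Greedy algorithm:
3/47: ceiling(47/3) = 16, use 1/16
1/752: ceiling(752/1) = 752, use 1/752
Result: 3/47 = 1/16 + 1/752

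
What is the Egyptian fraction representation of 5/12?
1/3 + 1/12

Greedy algorithm:
5/12: ceiling(12/5) = 3, use 1/3
1/12: ceiling(12/1) = 12, use 1/12
Result: 5/12 = 1/3 + 1/12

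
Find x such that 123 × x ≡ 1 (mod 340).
47

gcd(123, 340) = 1, so the inverse exists.
Extended Euclidean algorithm on (340, 123):
340 = 2 × 123 + 94  ⟹  94 = (1)·340 + (-2)·123
123 = 1 × 94 + 29  ⟹  29 = (-1)·340 + (3)·123
94 = 3 × 29 + 7  ⟹  7 = (4)·340 + (-11)·123
29 = 4 × 7 + 1  ⟹  1 = (-17)·340 + (47)·123
So (47)·123 ≡ 1 (mod 340), i.e. 123^(-1) ≡ 47 (mod 340).
Check: 123 × 47 = 5781 ≡ 1 (mod 340)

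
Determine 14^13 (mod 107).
57

Repeated squaring. Binary of 13 = 1101.
14^1 ≡ 14 (mod 107); 14^2 ≡ 89 (mod 107); 14^4 ≡ 3 (mod 107); 14^8 ≡ 9 (mod 107)
14^13 = 14^1 × 14^4 × 14^8 ≡ 57 (mod 107)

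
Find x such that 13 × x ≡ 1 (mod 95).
22

gcd(13, 95) = 1, so the inverse exists.
Extended Euclidean algorithm on (95, 13):
95 = 7 × 13 + 4  ⟹  4 = (1)·95 + (-7)·13
13 = 3 × 4 + 1  ⟹  1 = (-3)·95 + (22)·13
So (22)·13 ≡ 1 (mod 95), i.e. 13^(-1) ≡ 22 (mod 95).
Check: 13 × 22 = 286 ≡ 1 (mod 95)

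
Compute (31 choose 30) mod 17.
14

Using Lucas' theorem:
Write n=31 and k=30 in base 17:
n in base 17: [1, 14]
k in base 17: [1, 13]
C(31,30) mod 17 = ∏ C(n_i, k_i) mod 17
Digit binomials (mod 17): C(1,1) = 1; C(14,13) = 14
Product: 1 × 14 = 14 ≡ 14 (mod 17)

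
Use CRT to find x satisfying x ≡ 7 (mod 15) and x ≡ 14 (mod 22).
322

Using Chinese Remainder Theorem:
M = 15 × 22 = 330
M1 = 22, M2 = 15
y1 = 22^(-1) mod 15 = 13
y2 = 15^(-1) mod 22 = 3
x = (7×22×13 + 14×15×3) mod 330 = 322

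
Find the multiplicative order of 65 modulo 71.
70

71 is prime, so ord(65) divides φ(71) = 70.
Divisors of 70: 1, 2, 5, 7, 10, 14, 35, 70.
Repeated squaring: 65^1 ≡ 65, 65^2 ≡ 36, 65^4 ≡ 18, 65^8 ≡ 40, 65^16 ≡ 38, 65^32 ≡ 24, 65^64 ≡ 8 (mod 71).
Test 65^d mod 71 for each divisor d in increasing order:
65^1 ≡ 65
65^2 ≡ 36
65^5 = 65^4·65^1 ≡ 34
65^7 = 65^4·65^2·65^1 ≡ 17
65^10 = 65^8·65^2 ≡ 20
65^14 = 65^8·65^4·65^2 ≡ 5
65^35 = 65^32·65^2·65^1 ≡ 70
65^70 = 65^64·65^4·65^2 ≡ 1  ← first divisor giving 1
The order is 70.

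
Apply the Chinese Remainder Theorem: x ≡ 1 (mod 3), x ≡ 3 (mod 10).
13

Using Chinese Remainder Theorem:
M = 3 × 10 = 30
M1 = 10, M2 = 3
y1 = 10^(-1) mod 3 = 1
y2 = 3^(-1) mod 10 = 7
x = (1×10×1 + 3×3×7) mod 30 = 13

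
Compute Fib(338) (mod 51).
37

Matrix identity: Q^n = [[F_(n+1), F_n], [F_n, F_(n-1)]] with Q = [[1,1],[1,0]].
n = 338 = 101010010₂. Square-and-multiply, entries mod 51:
Q^1 = [[1,1],[1,0]]
Q^2 = (Q^1)² = [[2,1],[1,1]]
Q^5 = (Q^2)²·Q = [[8,5],[5,3]]
Q^10 = (Q^5)² = [[38,4],[4,34]]
Q^21 = (Q^10)²·Q = [[14,32],[32,33]]
Q^42 = (Q^21)² = [[47,25],[25,22]]
Q^84 = (Q^42)² = [[29,42],[42,38]]
Q^169 = (Q^84)²·Q = [[13,4],[4,9]]
Q^338 = (Q^169)² = [[32,37],[37,46]]
F_338 mod 51 = Q^338[0][1] = 37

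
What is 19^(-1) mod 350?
129

gcd(19, 350) = 1, so the inverse exists.
Extended Euclidean algorithm on (350, 19):
350 = 18 × 19 + 8  ⟹  8 = (1)·350 + (-18)·19
19 = 2 × 8 + 3  ⟹  3 = (-2)·350 + (37)·19
8 = 2 × 3 + 2  ⟹  2 = (5)·350 + (-92)·19
3 = 1 × 2 + 1  ⟹  1 = (-7)·350 + (129)·19
So (129)·19 ≡ 1 (mod 350), i.e. 19^(-1) ≡ 129 (mod 350).
Check: 19 × 129 = 2451 ≡ 1 (mod 350)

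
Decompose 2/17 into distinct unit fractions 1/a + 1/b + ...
1/9 + 1/153

Greedy algorithm:
2/17: ceiling(17/2) = 9, use 1/9
1/153: ceiling(153/1) = 153, use 1/153
Result: 2/17 = 1/9 + 1/153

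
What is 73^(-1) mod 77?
19

gcd(73, 77) = 1, so the inverse exists.
Extended Euclidean algorithm on (77, 73):
77 = 1 × 73 + 4  ⟹  4 = (1)·77 + (-1)·73
73 = 18 × 4 + 1  ⟹  1 = (-18)·77 + (19)·73
So (19)·73 ≡ 1 (mod 77), i.e. 73^(-1) ≡ 19 (mod 77).
Check: 73 × 19 = 1387 ≡ 1 (mod 77)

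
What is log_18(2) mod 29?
23

Baby-step giant-step with step n = ⌈√29⌉ = 6.
Baby steps 18^j mod 29 (j:value) for j=0..5: 0:1, 1:18, 2:5, 3:3, 4:25, 5:15.
Giant-step multiplier: 18^(-6) ≡ 18^(28-6) = 18^22 ≡ 13 (mod 29).
Giant steps γ_i = 2·13^i mod 29: γ_0=2, γ_1=26, γ_2=19, γ_3=15 (in table at j=5).
x = i·n + j = 3·6 + 5 = 23.
Check: 18^23 ≡ 2 (mod 29).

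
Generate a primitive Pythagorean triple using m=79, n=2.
(6237, 316, 6245)

Euclid's formula: a = m² - n², b = 2mn, c = m² + n²
m = 79, n = 2
a = 79² - 2² = 6241 - 4 = 6237
b = 2 × 79 × 2 = 316
c = 79² + 2² = 6241 + 4 = 6245
Verification: 6237² + 316² = 38900169 + 99856 = 39000025 = 6245² ✓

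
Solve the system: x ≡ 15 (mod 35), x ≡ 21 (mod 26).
645

Using Chinese Remainder Theorem:
M = 35 × 26 = 910
M1 = 26, M2 = 35
y1 = 26^(-1) mod 35 = 31
y2 = 35^(-1) mod 26 = 3
x = (15×26×31 + 21×35×3) mod 910 = 645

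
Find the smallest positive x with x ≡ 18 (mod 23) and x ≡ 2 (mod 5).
87

Using Chinese Remainder Theorem:
M = 23 × 5 = 115
M1 = 5, M2 = 23
y1 = 5^(-1) mod 23 = 14
y2 = 23^(-1) mod 5 = 2
x = (18×5×14 + 2×23×2) mod 115 = 87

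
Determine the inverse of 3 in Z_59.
20

gcd(3, 59) = 1, so the inverse exists.
Extended Euclidean algorithm on (59, 3):
59 = 19 × 3 + 2  ⟹  2 = (1)·59 + (-19)·3
3 = 1 × 2 + 1  ⟹  1 = (-1)·59 + (20)·3
So (20)·3 ≡ 1 (mod 59), i.e. 3^(-1) ≡ 20 (mod 59).
Check: 3 × 20 = 60 ≡ 1 (mod 59)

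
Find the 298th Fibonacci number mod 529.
423

Matrix identity: Q^n = [[F_(n+1), F_n], [F_n, F_(n-1)]] with Q = [[1,1],[1,0]].
n = 298 = 100101010₂. Square-and-multiply, entries mod 529:
Q^1 = [[1,1],[1,0]]
Q^2 = (Q^1)² = [[2,1],[1,1]]
Q^4 = (Q^2)² = [[5,3],[3,2]]
Q^9 = (Q^4)²·Q = [[55,34],[34,21]]
Q^18 = (Q^9)² = [[478,468],[468,10]]
Q^37 = (Q^18)²·Q = [[359,503],[503,385]]
Q^74 = (Q^37)² = [[481,229],[229,252]]
Q^149 = (Q^74)²·Q = [[422,258],[258,164]]
Q^298 = (Q^149)² = [[250,423],[423,356]]
F_298 mod 529 = Q^298[0][1] = 423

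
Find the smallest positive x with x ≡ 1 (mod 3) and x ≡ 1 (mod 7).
1

Using Chinese Remainder Theorem:
M = 3 × 7 = 21
M1 = 7, M2 = 3
y1 = 7^(-1) mod 3 = 1
y2 = 3^(-1) mod 7 = 5
x = (1×7×1 + 1×3×5) mod 21 = 1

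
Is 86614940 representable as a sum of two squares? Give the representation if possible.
Not possible

Factorization: 86614940 = 2^2 × 5 × 163^3
By Fermat: n is sum of two squares iff every prime p ≡ 3 (mod 4) appears to even power.
Prime(s) ≡ 3 (mod 4) with odd exponent: [(163, 3)]
Therefore 86614940 cannot be expressed as a² + b².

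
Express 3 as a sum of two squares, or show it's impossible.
Not possible

Factorization: 3 = 3
By Fermat: n is sum of two squares iff every prime p ≡ 3 (mod 4) appears to even power.
Prime(s) ≡ 3 (mod 4) with odd exponent: [(3, 1)]
Therefore 3 cannot be expressed as a² + b².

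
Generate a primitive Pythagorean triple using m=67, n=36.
(3193, 4824, 5785)

Euclid's formula: a = m² - n², b = 2mn, c = m² + n²
m = 67, n = 36
a = 67² - 36² = 4489 - 1296 = 3193
b = 2 × 67 × 36 = 4824
c = 67² + 36² = 4489 + 1296 = 5785
Verification: 3193² + 4824² = 10195249 + 23270976 = 33466225 = 5785² ✓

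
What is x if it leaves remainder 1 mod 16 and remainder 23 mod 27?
401

Using Chinese Remainder Theorem:
M = 16 × 27 = 432
M1 = 27, M2 = 16
y1 = 27^(-1) mod 16 = 3
y2 = 16^(-1) mod 27 = 22
x = (1×27×3 + 23×16×22) mod 432 = 401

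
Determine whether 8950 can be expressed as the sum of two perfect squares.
Not possible

Factorization: 8950 = 2 × 5^2 × 179
By Fermat: n is sum of two squares iff every prime p ≡ 3 (mod 4) appears to even power.
Prime(s) ≡ 3 (mod 4) with odd exponent: [(179, 1)]
Therefore 8950 cannot be expressed as a² + b².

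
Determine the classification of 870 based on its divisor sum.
abundant

Proper divisors of 870: sum = 1 + 2 + 3 + 5 + 6 + 10 + 15 + 29 + 30 + 58 + 87 + 145 + 174 + 290 + 435 = 1290
Since 1290 > 870, 870 is abundant.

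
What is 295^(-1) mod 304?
135

gcd(295, 304) = 1, so the inverse exists.
Extended Euclidean algorithm on (304, 295):
304 = 1 × 295 + 9  ⟹  9 = (1)·304 + (-1)·295
295 = 32 × 9 + 7  ⟹  7 = (-32)·304 + (33)·295
9 = 1 × 7 + 2  ⟹  2 = (33)·304 + (-34)·295
7 = 3 × 2 + 1  ⟹  1 = (-131)·304 + (135)·295
So (135)·295 ≡ 1 (mod 304), i.e. 295^(-1) ≡ 135 (mod 304).
Check: 295 × 135 = 39825 ≡ 1 (mod 304)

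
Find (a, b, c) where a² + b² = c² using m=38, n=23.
(915, 1748, 1973)

Euclid's formula: a = m² - n², b = 2mn, c = m² + n²
m = 38, n = 23
a = 38² - 23² = 1444 - 529 = 915
b = 2 × 38 × 23 = 1748
c = 38² + 23² = 1444 + 529 = 1973
Verification: 915² + 1748² = 837225 + 3055504 = 3892729 = 1973² ✓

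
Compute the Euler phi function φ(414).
132

414 = 2 × 3^2 × 23
φ(n) = n × ∏(1 - 1/p) for each prime p dividing n
φ(414) = 414 × (1 - 1/2) × (1 - 1/3) × (1 - 1/23) = 132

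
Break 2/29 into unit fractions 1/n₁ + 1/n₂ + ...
1/15 + 1/435

Greedy algorithm:
2/29: ceiling(29/2) = 15, use 1/15
1/435: ceiling(435/1) = 435, use 1/435
Result: 2/29 = 1/15 + 1/435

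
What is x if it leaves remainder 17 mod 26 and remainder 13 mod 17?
251

Using Chinese Remainder Theorem:
M = 26 × 17 = 442
M1 = 17, M2 = 26
y1 = 17^(-1) mod 26 = 23
y2 = 26^(-1) mod 17 = 2
x = (17×17×23 + 13×26×2) mod 442 = 251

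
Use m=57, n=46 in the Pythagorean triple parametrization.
(1133, 5244, 5365)

Euclid's formula: a = m² - n², b = 2mn, c = m² + n²
m = 57, n = 46
a = 57² - 46² = 3249 - 2116 = 1133
b = 2 × 57 × 46 = 5244
c = 57² + 46² = 3249 + 2116 = 5365
Verification: 1133² + 5244² = 1283689 + 27499536 = 28783225 = 5365² ✓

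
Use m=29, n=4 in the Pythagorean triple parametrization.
(825, 232, 857)

Euclid's formula: a = m² - n², b = 2mn, c = m² + n²
m = 29, n = 4
a = 29² - 4² = 841 - 16 = 825
b = 2 × 29 × 4 = 232
c = 29² + 4² = 841 + 16 = 857
Verification: 825² + 232² = 680625 + 53824 = 734449 = 857² ✓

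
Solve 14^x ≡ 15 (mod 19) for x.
17

Baby-step giant-step with step n = ⌈√19⌉ = 5.
Baby steps 14^j mod 19 (j:value) for j=0..4: 0:1, 1:14, 2:6, 3:8, 4:17.
Giant-step multiplier: 14^(-5) ≡ 14^(18-5) = 14^13 ≡ 2 (mod 19).
Giant steps γ_i = 15·2^i mod 19: γ_0=15, γ_1=11, γ_2=3, γ_3=6 (in table at j=2).
x = i·n + j = 3·5 + 2 = 17.
Check: 14^17 ≡ 15 (mod 19).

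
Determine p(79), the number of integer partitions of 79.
13848650

p(n) counts ways to write n as a sum of positive integers (order ignored).
Euler's pentagonal recurrence: p(k) = p(k-1) + p(k-2) - p(k-5) - p(k-7) + p(k-12) + p(k-15) - ... (offsets j(3j∓1)/2, signs ++--, p(0)=1, p(<0)=0).
DP table for k = 0..78: p(0)=1, p(1)=1, p(2)=2, p(3)=3, p(4)=5, p(5)=7, p(6)=11, p(7)=15, p(8)=22, p(9)=30, p(10)=42, p(11)=56, p(12)=77, p(13)=101, p(14)=135, p(15)=176, p(16)=231, p(17)=297, p(18)=385, p(19)=490, p(20)=627, p(21)=792, p(22)=1002, p(23)=1255, p(24)=1575, p(25)=1958, p(26)=2436, p(27)=3010, p(28)=3718, p(29)=4565, p(30)=5604, p(31)=6842, p(32)=8349, p(33)=10143, p(34)=12310, p(35)=14883, p(36)=17977, p(37)=21637, p(38)=26015, p(39)=31185, p(40)=37338, p(41)=44583, p(42)=53174, p(43)=63261, p(44)=75175, p(45)=89134, p(46)=105558, p(47)=124754, p(48)=147273, p(49)=173525, p(50)=204226, p(51)=239943, p(52)=281589, p(53)=329931, p(54)=386155, p(55)=451276, p(56)=526823, p(57)=614154, p(58)=715220, p(59)=831820, p(60)=966467, p(61)=1121505, p(62)=1300156, p(63)=1505499, p(64)=1741630, p(65)=2012558, p(66)=2323520, p(67)=2679689, p(68)=3087735, p(69)=3554345, p(70)=4087968, p(71)=4697205, p(72)=5392783, p(73)=6185689, p(74)=7089500, p(75)=8118264, p(76)=9289091, p(77)=10619863, p(78)=12132164.
Final step: p(79) = p(78) + p(77) - p(74) - p(72) + p(67) + p(64) - p(57) - p(53) + p(44) + p(39) - p(28) - p(22) + p(9) + p(2)
= 12132164 + 10619863 - 7089500 - 5392783 + 2679689 + 1741630 - 614154 - 329931 + 75175 + 31185 - 3718 - 1002 + 30 + 2
= 13848650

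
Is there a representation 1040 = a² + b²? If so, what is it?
4² + 32² (a=4, b=32)

Factorization: 1040 = 2^4 × 5 × 13
By Fermat: n is sum of two squares iff every prime p ≡ 3 (mod 4) appears to even power.
All primes ≡ 3 (mod 4) appear to even power.
Search a = 0, 1, 2, … for 1040 - a² a perfect square: first hit at a = 4: 1040 - 16 = 1024 = 32².
1040 = 4² + 32² = 16 + 1024 ✓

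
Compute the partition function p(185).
1071823774337

p(n) counts ways to write n as a sum of positive integers (order ignored).
Euler's pentagonal recurrence: p(k) = p(k-1) + p(k-2) - p(k-5) - p(k-7) + p(k-12) + p(k-15) - ... (offsets j(3j∓1)/2, signs ++--, p(0)=1, p(<0)=0).
DP table for k = 0..184: p(0)=1, p(1)=1, p(2)=2, p(3)=3, p(4)=5, p(5)=7, p(6)=11, p(7)=15, p(8)=22, p(9)=30, p(10)=42, p(11)=56, p(12)=77, p(13)=101, p(14)=135, p(15)=176, p(16)=231, p(17)=297, p(18)=385, p(19)=490, p(20)=627, p(21)=792, p(22)=1002, p(23)=1255, p(24)=1575, p(25)=1958, p(26)=2436, p(27)=3010, p(28)=3718, p(29)=4565, p(30)=5604, p(31)=6842, p(32)=8349, p(33)=10143, p(34)=12310, p(35)=14883, p(36)=17977, p(37)=21637, p(38)=26015, p(39)=31185, p(40)=37338, p(41)=44583, p(42)=53174, p(43)=63261, p(44)=75175, p(45)=89134, p(46)=105558, p(47)=124754, p(48)=147273, p(49)=173525, p(50)=204226, p(51)=239943, p(52)=281589, p(53)=329931, p(54)=386155, p(55)=451276, p(56)=526823, p(57)=614154, p(58)=715220, p(59)=831820, p(60)=966467, p(61)=1121505, p(62)=1300156, p(63)=1505499, p(64)=1741630, p(65)=2012558, p(66)=2323520, p(67)=2679689, p(68)=3087735, p(69)=3554345, p(70)=4087968, p(71)=4697205, p(72)=5392783, p(73)=6185689, p(74)=7089500, p(75)=8118264, p(76)=9289091, p(77)=10619863, p(78)=12132164, p(79)=13848650, p(80)=15796476, p(81)=18004327, p(82)=20506255, p(83)=23338469, p(84)=26543660, p(85)=30167357, p(86)=34262962, p(87)=38887673, p(88)=44108109, p(89)=49995925, p(90)=56634173, p(91)=64112359, p(92)=72533807, p(93)=82010177, p(94)=92669720, p(95)=104651419, p(96)=118114304, p(97)=133230930, p(98)=150198136, p(99)=169229875, p(100)=190569292, p(101)=214481126, p(102)=241265379, p(103)=271248950, p(104)=304801365, p(105)=342325709, p(106)=384276336, p(107)=431149389, p(108)=483502844, p(109)=541946240, p(110)=607163746, p(111)=679903203, p(112)=761002156, p(113)=851376628, p(114)=952050665, p(115)=1064144451, p(116)=1188908248, p(117)=1327710076, p(118)=1482074143, p(119)=1653668665, p(120)=1844349560, p(121)=2056148051, p(122)=2291320912, p(123)=2552338241, p(124)=2841940500, p(125)=3163127352, p(126)=3519222692, p(127)=3913864295, p(128)=4351078600, p(129)=4835271870, p(130)=5371315400, p(131)=5964539504, p(132)=6620830889, p(133)=7346629512, p(134)=8149040695, p(135)=9035836076, p(136)=10015581680, p(137)=11097645016, p(138)=12292341831, p(139)=13610949895, p(140)=15065878135, p(141)=16670689208, p(142)=18440293320, p(143)=20390982757, p(144)=22540654445, p(145)=24908858009, p(146)=27517052599, p(147)=30388671978, p(148)=33549419497, p(149)=37027355200, p(150)=40853235313, p(151)=45060624582, p(152)=49686288421, p(153)=54770336324, p(154)=60356673280, p(155)=66493182097, p(156)=73232243759, p(157)=80630964769, p(158)=88751778802, p(159)=97662728555, p(160)=107438159466, p(161)=118159068427, p(162)=129913904637, p(163)=142798995930, p(164)=156919475295, p(165)=172389800255, p(166)=189334822579, p(167)=207890420102, p(168)=228204732751, p(169)=250438925115, p(170)=274768617130, p(171)=301384802048, p(172)=330495499613, p(173)=362326859895, p(174)=397125074750, p(175)=435157697830, p(176)=476715857290, p(177)=522115831195, p(178)=571701605655, p(179)=625846753120, p(180)=684957390936, p(181)=749474411781, p(182)=819876908323, p(183)=896684817527, p(184)=980462880430.
Final step: p(185) = p(184) + p(183) - p(180) - p(178) + p(173) + p(170) - p(163) - p(159) + p(150) + p(145) - p(134) - p(128) + p(115) + p(108) - p(93) - p(85) + p(68) + p(59) - p(40) - p(30) + p(9)
= 980462880430 + 896684817527 - 684957390936 - 571701605655 + 362326859895 + 274768617130 - 142798995930 - 97662728555 + 40853235313 + 24908858009 - 8149040695 - 4351078600 + 1064144451 + 483502844 - 82010177 - 30167357 + 3087735 + 831820 - 37338 - 5604 + 30
= 1071823774337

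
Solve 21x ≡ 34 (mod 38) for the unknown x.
x ≡ 36 (mod 38)

gcd(21, 38) = 1, which divides 34, so solutions exist.
Find 21^(-1) mod 38 by the extended Euclidean algorithm:
38 = 1 × 21 + 17  ⟹  17 = (1)·38 + (-1)·21
21 = 1 × 17 + 4  ⟹  4 = (-1)·38 + (2)·21
17 = 4 × 4 + 1  ⟹  1 = (5)·38 + (-9)·21
So (-9)·21 ≡ 1 (mod 38), i.e. 21^(-1) ≡ -9 ≡ 29 (mod 38).
x ≡ 29 × 34 = 986 ≡ 36 (mod 38).
Check: 21 × 36 = 756 ≡ 34 (mod 38).
Unique solution: x ≡ 36 (mod 38)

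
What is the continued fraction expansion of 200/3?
[66; 1, 2]

Euclidean algorithm steps:
200 = 66 × 3 + 2
3 = 1 × 2 + 1
2 = 2 × 1 + 0
Continued fraction: [66; 1, 2]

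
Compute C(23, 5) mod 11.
0

Using Lucas' theorem:
Write n=23 and k=5 in base 11:
n in base 11: [2, 1]
k in base 11: [0, 5]
C(23,5) mod 11 = ∏ C(n_i, k_i) mod 11
Digit binomials (mod 11): C(2,0) = 1; C(1,5) = 0 (k_i > n_i)
Product: 1 × 0 = 0 ≡ 0 (mod 11)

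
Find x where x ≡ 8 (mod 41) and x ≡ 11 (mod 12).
131

Using Chinese Remainder Theorem:
M = 41 × 12 = 492
M1 = 12, M2 = 41
y1 = 12^(-1) mod 41 = 24
y2 = 41^(-1) mod 12 = 5
x = (8×12×24 + 11×41×5) mod 492 = 131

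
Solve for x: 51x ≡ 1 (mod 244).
67

gcd(51, 244) = 1, so the inverse exists.
Extended Euclidean algorithm on (244, 51):
244 = 4 × 51 + 40  ⟹  40 = (1)·244 + (-4)·51
51 = 1 × 40 + 11  ⟹  11 = (-1)·244 + (5)·51
40 = 3 × 11 + 7  ⟹  7 = (4)·244 + (-19)·51
11 = 1 × 7 + 4  ⟹  4 = (-5)·244 + (24)·51
7 = 1 × 4 + 3  ⟹  3 = (9)·244 + (-43)·51
4 = 1 × 3 + 1  ⟹  1 = (-14)·244 + (67)·51
So (67)·51 ≡ 1 (mod 244), i.e. 51^(-1) ≡ 67 (mod 244).
Check: 51 × 67 = 3417 ≡ 1 (mod 244)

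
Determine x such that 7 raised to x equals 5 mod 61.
58

Baby-step giant-step with step n = ⌈√61⌉ = 8.
Baby steps 7^j mod 61 (j:value) for j=0..7: 0:1, 1:7, 2:49, 3:38, 4:22, 5:32, 6:41, 7:43.
Giant-step multiplier: 7^(-8) ≡ 7^(60-8) = 7^52 ≡ 15 (mod 61).
Giant steps γ_i = 5·15^i mod 61: γ_0=5, γ_1=14, γ_2=27, γ_3=39, γ_4=36, γ_5=52, γ_6=48, γ_7=49 (in table at j=2).
x = i·n + j = 7·8 + 2 = 58.
Check: 7^58 ≡ 5 (mod 61).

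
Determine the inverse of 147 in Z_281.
65

gcd(147, 281) = 1, so the inverse exists.
Extended Euclidean algorithm on (281, 147):
281 = 1 × 147 + 134  ⟹  134 = (1)·281 + (-1)·147
147 = 1 × 134 + 13  ⟹  13 = (-1)·281 + (2)·147
134 = 10 × 13 + 4  ⟹  4 = (11)·281 + (-21)·147
13 = 3 × 4 + 1  ⟹  1 = (-34)·281 + (65)·147
So (65)·147 ≡ 1 (mod 281), i.e. 147^(-1) ≡ 65 (mod 281).
Check: 147 × 65 = 9555 ≡ 1 (mod 281)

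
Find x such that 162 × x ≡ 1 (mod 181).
19

gcd(162, 181) = 1, so the inverse exists.
Extended Euclidean algorithm on (181, 162):
181 = 1 × 162 + 19  ⟹  19 = (1)·181 + (-1)·162
162 = 8 × 19 + 10  ⟹  10 = (-8)·181 + (9)·162
19 = 1 × 10 + 9  ⟹  9 = (9)·181 + (-10)·162
10 = 1 × 9 + 1  ⟹  1 = (-17)·181 + (19)·162
So (19)·162 ≡ 1 (mod 181), i.e. 162^(-1) ≡ 19 (mod 181).
Check: 162 × 19 = 3078 ≡ 1 (mod 181)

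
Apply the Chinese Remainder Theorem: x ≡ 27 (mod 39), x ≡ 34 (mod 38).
300

Using Chinese Remainder Theorem:
M = 39 × 38 = 1482
M1 = 38, M2 = 39
y1 = 38^(-1) mod 39 = 38
y2 = 39^(-1) mod 38 = 1
x = (27×38×38 + 34×39×1) mod 1482 = 300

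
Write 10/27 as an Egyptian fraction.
1/3 + 1/27

Greedy algorithm:
10/27: ceiling(27/10) = 3, use 1/3
1/27: ceiling(27/1) = 27, use 1/27
Result: 10/27 = 1/3 + 1/27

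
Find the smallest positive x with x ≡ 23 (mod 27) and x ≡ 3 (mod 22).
509

Using Chinese Remainder Theorem:
M = 27 × 22 = 594
M1 = 22, M2 = 27
y1 = 22^(-1) mod 27 = 16
y2 = 27^(-1) mod 22 = 9
x = (23×22×16 + 3×27×9) mod 594 = 509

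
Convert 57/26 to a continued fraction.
[2; 5, 5]

Euclidean algorithm steps:
57 = 2 × 26 + 5
26 = 5 × 5 + 1
5 = 5 × 1 + 0
Continued fraction: [2; 5, 5]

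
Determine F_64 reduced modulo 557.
556

Matrix identity: Q^n = [[F_(n+1), F_n], [F_n, F_(n-1)]] with Q = [[1,1],[1,0]].
n = 64 = 1000000₂. Square-and-multiply, entries mod 557:
Q^1 = [[1,1],[1,0]]
Q^2 = (Q^1)² = [[2,1],[1,1]]
Q^4 = (Q^2)² = [[5,3],[3,2]]
Q^8 = (Q^4)² = [[34,21],[21,13]]
Q^16 = (Q^8)² = [[483,430],[430,53]]
Q^32 = (Q^16)² = [[439,439],[439,0]]
Q^64 = (Q^32)² = [[555,556],[556,556]]
F_64 mod 557 = Q^64[0][1] = 556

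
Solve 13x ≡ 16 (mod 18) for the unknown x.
x ≡ 4 (mod 18)

gcd(13, 18) = 1, which divides 16, so solutions exist.
Find 13^(-1) mod 18 by the extended Euclidean algorithm:
18 = 1 × 13 + 5  ⟹  5 = (1)·18 + (-1)·13
13 = 2 × 5 + 3  ⟹  3 = (-2)·18 + (3)·13
5 = 1 × 3 + 2  ⟹  2 = (3)·18 + (-4)·13
3 = 1 × 2 + 1  ⟹  1 = (-5)·18 + (7)·13
So (7)·13 ≡ 1 (mod 18), i.e. 13^(-1) ≡ 7 (mod 18).
x ≡ 7 × 16 = 112 ≡ 4 (mod 18).
Check: 13 × 4 = 52 ≡ 16 (mod 18).
Unique solution: x ≡ 4 (mod 18)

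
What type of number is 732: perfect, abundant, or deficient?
abundant

Proper divisors of 732: sum = 1 + 2 + 3 + 4 + 6 + 12 + 61 + 122 + 183 + 244 + 366 = 1004
Since 1004 > 732, 732 is abundant.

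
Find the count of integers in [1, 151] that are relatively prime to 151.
150

151 = 151
φ(n) = n × ∏(1 - 1/p) for each prime p dividing n
φ(151) = 151 × (1 - 1/151) = 150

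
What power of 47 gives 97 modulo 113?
72

Baby-step giant-step with step n = ⌈√113⌉ = 11.
Baby steps 47^j mod 113 (j:value) for j=0..10: 0:1, 1:47, 2:62, 3:89, 4:2, 5:94, 6:11, 7:65, 8:4, 9:75, 10:22.
Giant-step multiplier: 47^(-11) ≡ 47^(112-11) = 47^101 ≡ 20 (mod 113).
Giant steps γ_i = 97·20^i mod 113: γ_0=97, γ_1=19, γ_2=41, γ_3=29, γ_4=15, γ_5=74, γ_6=11 (in table at j=6).
x = i·n + j = 6·11 + 6 = 72.
Check: 47^72 ≡ 97 (mod 113).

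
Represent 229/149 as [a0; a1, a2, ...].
[1; 1, 1, 6, 3, 1, 2]

Euclidean algorithm steps:
229 = 1 × 149 + 80
149 = 1 × 80 + 69
80 = 1 × 69 + 11
69 = 6 × 11 + 3
11 = 3 × 3 + 2
3 = 1 × 2 + 1
2 = 2 × 1 + 0
Continued fraction: [1; 1, 1, 6, 3, 1, 2]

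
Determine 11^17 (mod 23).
14

Repeated squaring. Binary of 17 = 10001.
11^1 ≡ 11 (mod 23); 11^2 ≡ 6 (mod 23); 11^4 ≡ 13 (mod 23); 11^8 ≡ 8 (mod 23); 11^16 ≡ 18 (mod 23)
11^17 = 11^1 × 11^16 ≡ 14 (mod 23)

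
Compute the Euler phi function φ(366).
120

366 = 2 × 3 × 61
φ(n) = n × ∏(1 - 1/p) for each prime p dividing n
φ(366) = 366 × (1 - 1/2) × (1 - 1/3) × (1 - 1/61) = 120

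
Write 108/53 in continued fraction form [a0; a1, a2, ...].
[2; 26, 2]

Euclidean algorithm steps:
108 = 2 × 53 + 2
53 = 26 × 2 + 1
2 = 2 × 1 + 0
Continued fraction: [2; 26, 2]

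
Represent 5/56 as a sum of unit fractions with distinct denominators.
1/12 + 1/168

Greedy algorithm:
5/56: ceiling(56/5) = 12, use 1/12
1/168: ceiling(168/1) = 168, use 1/168
Result: 5/56 = 1/12 + 1/168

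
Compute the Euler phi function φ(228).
72

228 = 2^2 × 3 × 19
φ(n) = n × ∏(1 - 1/p) for each prime p dividing n
φ(228) = 228 × (1 - 1/2) × (1 - 1/3) × (1 - 1/19) = 72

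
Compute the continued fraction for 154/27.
[5; 1, 2, 2, 1, 2]

Euclidean algorithm steps:
154 = 5 × 27 + 19
27 = 1 × 19 + 8
19 = 2 × 8 + 3
8 = 2 × 3 + 2
3 = 1 × 2 + 1
2 = 2 × 1 + 0
Continued fraction: [5; 1, 2, 2, 1, 2]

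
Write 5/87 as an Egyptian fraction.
1/18 + 1/522

Greedy algorithm:
5/87: ceiling(87/5) = 18, use 1/18
1/522: ceiling(522/1) = 522, use 1/522
Result: 5/87 = 1/18 + 1/522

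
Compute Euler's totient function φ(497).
420

497 = 7 × 71
φ(n) = n × ∏(1 - 1/p) for each prime p dividing n
φ(497) = 497 × (1 - 1/7) × (1 - 1/71) = 420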